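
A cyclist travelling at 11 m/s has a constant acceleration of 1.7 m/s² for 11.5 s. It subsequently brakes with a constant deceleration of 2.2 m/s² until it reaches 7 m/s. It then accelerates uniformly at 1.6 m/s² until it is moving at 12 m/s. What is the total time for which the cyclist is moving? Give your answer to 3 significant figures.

Phase 1 (accelerating): v₀ = 11.0 m/s, a = 1.7 m/s².
v = v₀ + at = 11.0 + (1.7)(11.5) = 30.6 m/s
Δx = v₀t + ½at² = 11.0·11.5 + 0.5·1.7·11.5² = 239 m

Phase 2 (decelerating): v₀ = 30.6 m/s, a = -2.2 m/s².
v = v₀ + at → t = (7 − 30.6) / -2.2 = 10.7 s
v² = v₀² + 2aΔx → Δx = (7² − 30.6²)/(2·-2.2) = 201 m

Phase 3 (accelerating): v₀ = 7.00 m/s, a = 1.6 m/s².
v = v₀ + at → t = (12 − 7.00) / 1.6 = 3.12 s
v² = v₀² + 2aΔx → Δx = (12² − 7.00²)/(2·1.6) = 29.7 m
Total time = 11.5 + 10.7 + 3.12 = 25.3 s

25.3 s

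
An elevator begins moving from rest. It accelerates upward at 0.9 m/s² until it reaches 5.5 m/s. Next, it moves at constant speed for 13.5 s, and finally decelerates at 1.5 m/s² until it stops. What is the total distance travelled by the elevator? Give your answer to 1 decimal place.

101.1 m

Phase 1 (accelerating): v₀ = 0 m/s, a = 0.9 m/s².
v = v₀ + at → t = (5.5 − 0) / 0.9 = 6.11 s
v² = v₀² + 2aΔx → Δx = (5.5² − 0²)/(2·0.9) = 16.8 m

Phase 2 (constant speed): v₀ = 5.50 m/s, a = 0 m/s².
v = v₀ + at = 5.50 + (0)(13.5) = 5.50 m/s
Δx = v₀t + ½at² = 5.50·13.5 + 0.5·0·13.5² = 74.2 m

Phase 3 (decelerating): v₀ = 5.50 m/s, a = -1.5 m/s².
v = v₀ + at → t = (0 − 5.50) / -1.5 = 3.67 s
v² = v₀² + 2aΔx → Δx = (0² − 5.50²)/(2·-1.5) = 10.1 m
Total distance = 16.8 + 74.2 + 10.1 = 101 m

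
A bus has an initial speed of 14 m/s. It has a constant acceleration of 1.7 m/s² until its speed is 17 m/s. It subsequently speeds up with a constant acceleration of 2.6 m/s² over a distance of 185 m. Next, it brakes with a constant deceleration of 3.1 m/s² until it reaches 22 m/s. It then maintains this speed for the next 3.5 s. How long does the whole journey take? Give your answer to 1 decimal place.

Phase 1 (accelerating): v₀ = 14.0 m/s, a = 1.7 m/s².
v = v₀ + at → t = (17 − 14.0) / 1.7 = 1.76 s
v² = v₀² + 2aΔx → Δx = (17² − 14.0²)/(2·1.7) = 27.4 m

Phase 2 (accelerating): v₀ = 17.0 m/s, a = 2.6 m/s².
v² = v₀² + 2aΔx = 17.0² + 2·2.6·185 = 1250 → v = 35.4 m/s
t = (v − v₀)/a = (35.4 − 17.0)/2.6 = 7.07 s

Phase 3 (decelerating): v₀ = 35.4 m/s, a = -3.1 m/s².
v = v₀ + at → t = (22 − 35.4) / -3.1 = 4.31 s
v² = v₀² + 2aΔx → Δx = (22² − 35.4²)/(2·-3.1) = 124 m

Phase 4 (constant speed): v₀ = 22.0 m/s, a = 0 m/s².
v = v₀ + at = 22.0 + (0)(3.5) = 22.0 m/s
Δx = v₀t + ½at² = 22.0·3.5 + 0.5·0·3.5² = 77.0 m
Total time = 1.76 + 7.07 + 4.31 + 3.50 = 16.6 s

16.6 s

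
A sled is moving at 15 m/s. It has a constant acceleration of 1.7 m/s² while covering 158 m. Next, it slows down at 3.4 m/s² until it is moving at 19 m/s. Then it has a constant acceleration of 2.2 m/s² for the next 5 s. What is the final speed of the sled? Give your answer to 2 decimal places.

Phase 1 (accelerating): v₀ = 15.0 m/s, a = 1.7 m/s².
v² = v₀² + 2aΔx = 15.0² + 2·1.7·158 = 762 → v = 27.6 m/s
t = (v − v₀)/a = (27.6 − 15.0)/1.7 = 7.42 s

Phase 2 (decelerating): v₀ = 27.6 m/s, a = -3.4 m/s².
v = v₀ + at → t = (19 − 27.6) / -3.4 = 2.53 s
v² = v₀² + 2aΔx → Δx = (19² − 27.6²)/(2·-3.4) = 59.0 m

Phase 3 (accelerating): v₀ = 19.0 m/s, a = 2.2 m/s².
v = v₀ + at = 19.0 + (2.2)(5) = 30.0 m/s
Δx = v₀t + ½at² = 19.0·5 + 0.5·2.2·5² = 122 m
Final speed = 30.0 m/s

30.00 m/s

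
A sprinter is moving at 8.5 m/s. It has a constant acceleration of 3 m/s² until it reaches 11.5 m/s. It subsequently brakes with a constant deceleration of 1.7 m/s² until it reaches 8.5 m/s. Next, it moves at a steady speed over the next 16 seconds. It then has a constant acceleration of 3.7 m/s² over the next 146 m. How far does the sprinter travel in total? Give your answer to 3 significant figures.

Phase 1 (accelerating): v₀ = 8.50 m/s, a = 3 m/s².
v = v₀ + at → t = (11.5 − 8.50) / 3 = 1.00 s
v² = v₀² + 2aΔx → Δx = (11.5² − 8.50²)/(2·3) = 10.0 m

Phase 2 (decelerating): v₀ = 11.5 m/s, a = -1.7 m/s².
v = v₀ + at → t = (8.5 − 11.5) / -1.7 = 1.76 s
v² = v₀² + 2aΔx → Δx = (8.5² − 11.5²)/(2·-1.7) = 17.6 m

Phase 3 (constant speed): v₀ = 8.50 m/s, a = 0 m/s².
v = v₀ + at = 8.50 + (0)(16) = 8.50 m/s
Δx = v₀t + ½at² = 8.50·16 + 0.5·0·16² = 136 m

Phase 4 (accelerating): v₀ = 8.50 m/s, a = 3.7 m/s².
v² = v₀² + 2aΔx = 8.50² + 2·3.7·146 = 1150 → v = 34.0 m/s
t = (v − v₀)/a = (34.0 − 8.50)/3.7 = 6.88 s
Total distance = 10.0 + 17.6 + 136 + 146 = 310 m

310 m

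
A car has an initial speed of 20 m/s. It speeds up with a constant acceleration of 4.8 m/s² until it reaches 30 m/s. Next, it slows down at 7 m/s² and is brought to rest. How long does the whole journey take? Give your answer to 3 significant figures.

Phase 1 (accelerating): v₀ = 20.0 m/s, a = 4.8 m/s².
v = v₀ + at → t = (30 − 20.0) / 4.8 = 2.08 s
v² = v₀² + 2aΔx → Δx = (30² − 20.0²)/(2·4.8) = 52.1 m

Phase 2 (decelerating): v₀ = 30.0 m/s, a = -7 m/s².
v = v₀ + at → t = (0 − 30.0) / -7 = 4.29 s
v² = v₀² + 2aΔx → Δx = (0² − 30.0²)/(2·-7) = 64.3 m
Total time = 2.08 + 4.29 = 6.37 s

6.37 s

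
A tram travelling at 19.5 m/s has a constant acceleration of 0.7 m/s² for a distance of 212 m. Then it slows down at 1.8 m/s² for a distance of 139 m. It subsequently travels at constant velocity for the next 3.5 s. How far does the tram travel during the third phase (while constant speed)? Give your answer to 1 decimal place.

46.5 m

Phase 1 (accelerating): v₀ = 19.5 m/s, a = 0.7 m/s².
v² = v₀² + 2aΔx = 19.5² + 2·0.7·212 = 677 → v = 26.0 m/s
t = (v − v₀)/a = (26.0 − 19.5)/0.7 = 9.31 s

Phase 2 (decelerating): v₀ = 26.0 m/s, a = -1.8 m/s².
v² = v₀² + 2aΔx = 26.0² + 2·-1.8·139 = 177 → v = 13.3 m/s
t = (v − v₀)/a = (13.3 − 26.0)/-1.8 = 7.07 s

Phase 3 (constant speed): v₀ = 13.3 m/s, a = 0 m/s².
v = v₀ + at = 13.3 + (0)(3.5) = 13.3 m/s
Δx = v₀t + ½at² = 13.3·3.5 + 0.5·0·3.5² = 46.5 m
Distance in phase 3 = 46.5 m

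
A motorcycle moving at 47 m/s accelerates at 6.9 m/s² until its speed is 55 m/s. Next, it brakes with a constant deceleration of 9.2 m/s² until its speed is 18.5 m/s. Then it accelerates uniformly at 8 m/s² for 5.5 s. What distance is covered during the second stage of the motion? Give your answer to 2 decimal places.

Phase 1 (accelerating): v₀ = 47.0 m/s, a = 6.9 m/s².
v = v₀ + at → t = (55 − 47.0) / 6.9 = 1.16 s
v² = v₀² + 2aΔx → Δx = (55² − 47.0²)/(2·6.9) = 59.1 m

Phase 2 (decelerating): v₀ = 55.0 m/s, a = -9.2 m/s².
v = v₀ + at → t = (18.5 − 55.0) / -9.2 = 3.97 s
v² = v₀² + 2aΔx → Δx = (18.5² − 55.0²)/(2·-9.2) = 146 m
Distance in phase 2 = 146 m

145.80 m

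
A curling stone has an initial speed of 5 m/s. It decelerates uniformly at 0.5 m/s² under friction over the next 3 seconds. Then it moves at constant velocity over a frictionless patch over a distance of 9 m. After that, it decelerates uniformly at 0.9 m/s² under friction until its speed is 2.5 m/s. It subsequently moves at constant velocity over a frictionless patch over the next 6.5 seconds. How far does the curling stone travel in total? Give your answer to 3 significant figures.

Phase 1 (decelerating): v₀ = 5.00 m/s, a = -0.5 m/s².
v = v₀ + at = 5.00 + (-0.5)(3) = 3.50 m/s
Δx = v₀t + ½at² = 5.00·3 + 0.5·-0.5·3² = 12.8 m

Phase 2 (constant speed): v₀ = 3.50 m/s, a = 0 m/s².
Constant speed: t = d/v = 9/3.50 = 2.57 s

Phase 3 (decelerating): v₀ = 3.50 m/s, a = -0.9 m/s².
v = v₀ + at → t = (2.5 − 3.50) / -0.9 = 1.11 s
v² = v₀² + 2aΔx → Δx = (2.5² − 3.50²)/(2·-0.9) = 3.33 m

Phase 4 (constant speed): v₀ = 2.50 m/s, a = 0 m/s².
v = v₀ + at = 2.50 + (0)(6.5) = 2.50 m/s
Δx = v₀t + ½at² = 2.50·6.5 + 0.5·0·6.5² = 16.2 m
Total distance = 12.8 + 9.00 + 3.33 + 16.2 = 41.3 m

41.3 m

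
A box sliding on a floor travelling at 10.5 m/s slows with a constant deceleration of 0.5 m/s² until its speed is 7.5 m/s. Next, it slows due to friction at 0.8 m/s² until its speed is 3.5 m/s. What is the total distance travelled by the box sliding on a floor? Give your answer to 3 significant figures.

81.5 m

Phase 1 (decelerating): v₀ = 10.5 m/s, a = -0.5 m/s².
v = v₀ + at → t = (7.5 − 10.5) / -0.5 = 6.00 s
v² = v₀² + 2aΔx → Δx = (7.5² − 10.5²)/(2·-0.5) = 54.0 m

Phase 2 (decelerating): v₀ = 7.50 m/s, a = -0.8 m/s².
v = v₀ + at → t = (3.5 − 7.50) / -0.8 = 5.00 s
v² = v₀² + 2aΔx → Δx = (3.5² − 7.50²)/(2·-0.8) = 27.5 m
Total distance = 54.0 + 27.5 = 81.5 m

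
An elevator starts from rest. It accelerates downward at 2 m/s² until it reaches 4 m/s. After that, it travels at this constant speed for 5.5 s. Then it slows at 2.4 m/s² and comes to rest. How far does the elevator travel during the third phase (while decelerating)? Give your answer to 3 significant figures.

Phase 1 (accelerating): v₀ = 0 m/s, a = 2 m/s².
v = v₀ + at → t = (4 − 0) / 2 = 2.00 s
v² = v₀² + 2aΔx → Δx = (4² − 0²)/(2·2) = 4.00 m

Phase 2 (constant speed): v₀ = 4.00 m/s, a = 0 m/s².
v = v₀ + at = 4.00 + (0)(5.5) = 4.00 m/s
Δx = v₀t + ½at² = 4.00·5.5 + 0.5·0·5.5² = 22.0 m

Phase 3 (decelerating): v₀ = 4.00 m/s, a = -2.4 m/s².
v = v₀ + at → t = (0 − 4.00) / -2.4 = 1.67 s
v² = v₀² + 2aΔx → Δx = (0² − 4.00²)/(2·-2.4) = 3.33 m
Distance in phase 3 = 3.33 m

3.33 m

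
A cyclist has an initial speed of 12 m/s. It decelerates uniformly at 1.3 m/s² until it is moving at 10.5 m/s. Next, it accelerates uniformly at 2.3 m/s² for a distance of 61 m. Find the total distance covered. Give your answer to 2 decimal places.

Phase 1 (decelerating): v₀ = 12.0 m/s, a = -1.3 m/s².
v = v₀ + at → t = (10.5 − 12.0) / -1.3 = 1.15 s
v² = v₀² + 2aΔx → Δx = (10.5² − 12.0²)/(2·-1.3) = 13.0 m

Phase 2 (accelerating): v₀ = 10.5 m/s, a = 2.3 m/s².
v² = v₀² + 2aΔx = 10.5² + 2·2.3·61 = 391 → v = 19.8 m/s
t = (v − v₀)/a = (19.8 − 10.5)/2.3 = 4.03 s
Total distance = 13.0 + 61.0 = 74.0 m

73.98 m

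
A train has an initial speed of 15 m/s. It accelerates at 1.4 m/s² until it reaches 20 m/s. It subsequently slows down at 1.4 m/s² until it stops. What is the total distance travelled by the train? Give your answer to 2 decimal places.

205.36 m

Phase 1 (accelerating): v₀ = 15.0 m/s, a = 1.4 m/s².
v = v₀ + at → t = (20 − 15.0) / 1.4 = 3.57 s
v² = v₀² + 2aΔx → Δx = (20² − 15.0²)/(2·1.4) = 62.5 m

Phase 2 (decelerating): v₀ = 20.0 m/s, a = -1.4 m/s².
v = v₀ + at → t = (0 − 20.0) / -1.4 = 14.3 s
v² = v₀² + 2aΔx → Δx = (0² − 20.0²)/(2·-1.4) = 143 m
Total distance = 62.5 + 143 = 205 m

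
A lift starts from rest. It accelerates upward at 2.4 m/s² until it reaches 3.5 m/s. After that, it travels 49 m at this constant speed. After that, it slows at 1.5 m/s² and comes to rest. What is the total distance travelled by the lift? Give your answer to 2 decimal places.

Phase 1 (accelerating): v₀ = 0 m/s, a = 2.4 m/s².
v = v₀ + at → t = (3.5 − 0) / 2.4 = 1.46 s
v² = v₀² + 2aΔx → Δx = (3.5² − 0²)/(2·2.4) = 2.55 m

Phase 2 (constant speed): v₀ = 3.50 m/s, a = 0 m/s².
Constant speed: t = d/v = 49/3.50 = 14.0 s

Phase 3 (decelerating): v₀ = 3.50 m/s, a = -1.5 m/s².
v = v₀ + at → t = (0 − 3.50) / -1.5 = 2.33 s
v² = v₀² + 2aΔx → Δx = (0² − 3.50²)/(2·-1.5) = 4.08 m
Total distance = 2.55 + 49.0 + 4.08 = 55.6 m

55.64 m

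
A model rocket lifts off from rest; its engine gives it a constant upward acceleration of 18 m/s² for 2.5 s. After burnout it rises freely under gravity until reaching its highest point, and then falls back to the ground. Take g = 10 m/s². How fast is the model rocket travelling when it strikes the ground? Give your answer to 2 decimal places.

Phase 1 (powered ascent): v₀ = 0 m/s, a = 18 m/s².
v = v₀ + at = 0 + (18)(2.5) = 45.0 m/s
Δx = v₀t + ½at² = 0·2.5 + 0.5·18·2.5² = 56.2 m

Phase 2 (coasting upward): v₀ = 45.0 m/s, a = -10 m/s².
v = v₀ + at → t = (0 − 45.0) / -10 = 4.50 s
v² = v₀² + 2aΔx → Δx = (0² − 45.0²)/(2·-10) = 101 m

Phase 3 (free fall): v₀ = 0 m/s, a = -10 m/s².
Falls 158 m from rest: t = √(2·158/10) = 5.61 s; v = g·t = 56.1 m/s.
Impact speed = 56.1 m/s

56.12 m/s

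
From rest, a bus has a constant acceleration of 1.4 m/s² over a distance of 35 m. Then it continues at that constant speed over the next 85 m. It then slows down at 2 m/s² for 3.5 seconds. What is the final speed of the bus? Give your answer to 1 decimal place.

2.9 m/s

Phase 1 (accelerating): v₀ = 0 m/s, a = 1.4 m/s².
v² = v₀² + 2aΔx = 0² + 2·1.4·35 = 98.0 → v = 9.90 m/s
t = (v − v₀)/a = (9.90 − 0)/1.4 = 7.07 s

Phase 2 (constant speed): v₀ = 9.90 m/s, a = 0 m/s².
Constant speed: t = d/v = 85/9.90 = 8.59 s

Phase 3 (decelerating): v₀ = 9.90 m/s, a = -2 m/s².
v = v₀ + at = 9.90 + (-2)(3.5) = 2.90 m/s
Δx = v₀t + ½at² = 9.90·3.5 + 0.5·-2·3.5² = 22.4 m
Final speed = 2.90 m/s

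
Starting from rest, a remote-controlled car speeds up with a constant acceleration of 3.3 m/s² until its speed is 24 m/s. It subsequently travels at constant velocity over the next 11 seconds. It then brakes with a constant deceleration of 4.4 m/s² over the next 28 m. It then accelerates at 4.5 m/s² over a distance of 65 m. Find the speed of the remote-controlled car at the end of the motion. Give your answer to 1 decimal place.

Phase 1 (accelerating): v₀ = 0 m/s, a = 3.3 m/s².
v = v₀ + at → t = (24 − 0) / 3.3 = 7.27 s
v² = v₀² + 2aΔx → Δx = (24² − 0²)/(2·3.3) = 87.3 m

Phase 2 (constant speed): v₀ = 24.0 m/s, a = 0 m/s².
v = v₀ + at = 24.0 + (0)(11) = 24.0 m/s
Δx = v₀t + ½at² = 24.0·11 + 0.5·0·11² = 264 m

Phase 3 (decelerating): v₀ = 24.0 m/s, a = -4.4 m/s².
v² = v₀² + 2aΔx = 24.0² + 2·-4.4·28 = 330 → v = 18.2 m/s
t = (v − v₀)/a = (18.2 − 24.0)/-4.4 = 1.33 s

Phase 4 (accelerating): v₀ = 18.2 m/s, a = 4.5 m/s².
v² = v₀² + 2aΔx = 18.2² + 2·4.5·65 = 915 → v = 30.2 m/s
t = (v − v₀)/a = (30.2 − 18.2)/4.5 = 2.69 s
Final speed = 30.2 m/s

30.2 m/s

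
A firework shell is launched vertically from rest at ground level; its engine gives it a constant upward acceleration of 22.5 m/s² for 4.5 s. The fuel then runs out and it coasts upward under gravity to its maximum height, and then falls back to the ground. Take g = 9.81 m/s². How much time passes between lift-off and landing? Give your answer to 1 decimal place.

Phase 1 (powered ascent): v₀ = 0 m/s, a = 22.5 m/s².
v = v₀ + at = 0 + (22.5)(4.5) = 101 m/s
Δx = v₀t + ½at² = 0·4.5 + 0.5·22.5·4.5² = 228 m

Phase 2 (coasting upward): v₀ = 101 m/s, a = -9.81 m/s².
v = v₀ + at → t = (0 − 101) / -9.81 = 10.3 s
v² = v₀² + 2aΔx → Δx = (0² − 101²)/(2·-9.81) = 523 m

Phase 3 (free fall): v₀ = 0 m/s, a = -9.81 m/s².
Falls 750 m from rest: t = √(2·750/9.81) = 12.4 s; v = g·t = 121 m/s.
Total time = 4.50 + 10.3 + 12.4 = 27.2 s

27.2 s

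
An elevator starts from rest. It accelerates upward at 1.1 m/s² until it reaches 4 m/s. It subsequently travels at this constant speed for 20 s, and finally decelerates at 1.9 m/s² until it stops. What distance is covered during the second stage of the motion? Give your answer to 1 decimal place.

80.0 m

Phase 1 (accelerating): v₀ = 0 m/s, a = 1.1 m/s².
v = v₀ + at → t = (4 − 0) / 1.1 = 3.64 s
v² = v₀² + 2aΔx → Δx = (4² − 0²)/(2·1.1) = 7.27 m

Phase 2 (constant speed): v₀ = 4.00 m/s, a = 0 m/s².
v = v₀ + at = 4.00 + (0)(20) = 4.00 m/s
Δx = v₀t + ½at² = 4.00·20 + 0.5·0·20² = 80.0 m
Distance in phase 2 = 80.0 m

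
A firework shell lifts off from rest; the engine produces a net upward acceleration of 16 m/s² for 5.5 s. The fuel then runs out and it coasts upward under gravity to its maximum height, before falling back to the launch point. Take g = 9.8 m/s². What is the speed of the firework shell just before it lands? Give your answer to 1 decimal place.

Phase 1 (powered ascent): v₀ = 0 m/s, a = 16 m/s².
v = v₀ + at = 0 + (16)(5.5) = 88.0 m/s
Δx = v₀t + ½at² = 0·5.5 + 0.5·16·5.5² = 242 m

Phase 2 (coasting upward): v₀ = 88.0 m/s, a = -9.8 m/s².
v = v₀ + at → t = (0 − 88.0) / -9.8 = 8.98 s
v² = v₀² + 2aΔx → Δx = (0² − 88.0²)/(2·-9.8) = 395 m

Phase 3 (free fall): v₀ = 0 m/s, a = -9.8 m/s².
Falls 637 m from rest: t = √(2·637/9.8) = 11.4 s; v = g·t = 112 m/s.
Impact speed = 112 m/s

111.7 m/s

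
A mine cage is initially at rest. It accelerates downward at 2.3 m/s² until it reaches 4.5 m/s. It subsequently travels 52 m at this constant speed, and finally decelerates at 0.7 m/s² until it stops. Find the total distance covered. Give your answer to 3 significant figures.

70.9 m

Phase 1 (accelerating): v₀ = 0 m/s, a = 2.3 m/s².
v = v₀ + at → t = (4.5 − 0) / 2.3 = 1.96 s
v² = v₀² + 2aΔx → Δx = (4.5² − 0²)/(2·2.3) = 4.40 m

Phase 2 (constant speed): v₀ = 4.50 m/s, a = 0 m/s².
Constant speed: t = d/v = 52/4.50 = 11.6 s

Phase 3 (decelerating): v₀ = 4.50 m/s, a = -0.7 m/s².
v = v₀ + at → t = (0 − 4.50) / -0.7 = 6.43 s
v² = v₀² + 2aΔx → Δx = (0² − 4.50²)/(2·-0.7) = 14.5 m
Total distance = 4.40 + 52.0 + 14.5 = 70.9 m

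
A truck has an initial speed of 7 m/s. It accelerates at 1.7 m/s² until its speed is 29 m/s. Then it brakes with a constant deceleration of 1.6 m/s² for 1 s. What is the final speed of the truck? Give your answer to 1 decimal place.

Phase 1 (accelerating): v₀ = 7.00 m/s, a = 1.7 m/s².
v = v₀ + at → t = (29 − 7.00) / 1.7 = 12.9 s
v² = v₀² + 2aΔx → Δx = (29² − 7.00²)/(2·1.7) = 233 m

Phase 2 (decelerating): v₀ = 29.0 m/s, a = -1.6 m/s².
v = v₀ + at = 29.0 + (-1.6)(1) = 27.4 m/s
Δx = v₀t + ½at² = 29.0·1 + 0.5·-1.6·1² = 28.2 m
Final speed = 27.4 m/s

27.4 m/s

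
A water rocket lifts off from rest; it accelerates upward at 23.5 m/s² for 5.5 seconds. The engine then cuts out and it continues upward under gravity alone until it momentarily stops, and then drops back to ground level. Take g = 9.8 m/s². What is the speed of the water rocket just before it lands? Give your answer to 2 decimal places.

Phase 1 (powered ascent): v₀ = 0 m/s, a = 23.5 m/s².
v = v₀ + at = 0 + (23.5)(5.5) = 129 m/s
Δx = v₀t + ½at² = 0·5.5 + 0.5·23.5·5.5² = 355 m

Phase 2 (coasting upward): v₀ = 129 m/s, a = -9.8 m/s².
v = v₀ + at → t = (0 − 129) / -9.8 = 13.2 s
v² = v₀² + 2aΔx → Δx = (0² − 129²)/(2·-9.8) = 852 m

Phase 3 (free fall): v₀ = 0 m/s, a = -9.8 m/s².
Falls 1210 m from rest: t = √(2·1210/9.8) = 15.7 s; v = g·t = 154 m/s.
Impact speed = 154 m/s

153.86 m/s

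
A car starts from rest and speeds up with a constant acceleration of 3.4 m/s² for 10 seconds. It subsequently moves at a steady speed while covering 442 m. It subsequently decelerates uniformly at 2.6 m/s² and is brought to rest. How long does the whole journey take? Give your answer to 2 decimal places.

Phase 1 (accelerating): v₀ = 0 m/s, a = 3.4 m/s².
v = v₀ + at = 0 + (3.4)(10) = 34.0 m/s
Δx = v₀t + ½at² = 0·10 + 0.5·3.4·10² = 170 m

Phase 2 (constant speed): v₀ = 34.0 m/s, a = 0 m/s².
Constant speed: t = d/v = 442/34.0 = 13.0 s

Phase 3 (decelerating): v₀ = 34.0 m/s, a = -2.6 m/s².
v = v₀ + at → t = (0 − 34.0) / -2.6 = 13.1 s
v² = v₀² + 2aΔx → Δx = (0² − 34.0²)/(2·-2.6) = 222 m
Total time = 10.0 + 13.0 + 13.1 = 36.1 s

36.08 s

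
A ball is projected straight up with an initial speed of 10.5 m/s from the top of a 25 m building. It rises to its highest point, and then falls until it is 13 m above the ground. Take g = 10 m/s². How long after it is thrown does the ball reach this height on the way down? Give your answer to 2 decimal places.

Phase 1 (rising): v₀ = 10.5 m/s, a = -10 m/s².
v = v₀ + at → t = (0 − 10.5) / -10 = 1.05 s
v² = v₀² + 2aΔx → Δx = (0² − 10.5²)/(2·-10) = 5.51 m

Phase 2 (falling): v₀ = 0 m/s, a = -10 m/s².
Falls 17.5 m from rest: t = √(2·17.5/10) = 1.87 s; v = g·t = 18.7 m/s.
Total time = 1.05 + 1.87 = 2.92 s

2.92 s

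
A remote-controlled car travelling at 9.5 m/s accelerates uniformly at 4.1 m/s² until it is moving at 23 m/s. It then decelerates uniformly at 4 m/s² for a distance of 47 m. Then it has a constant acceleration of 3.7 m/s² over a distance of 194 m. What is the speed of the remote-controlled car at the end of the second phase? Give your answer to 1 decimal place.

12.4 m/s

Phase 1 (accelerating): v₀ = 9.50 m/s, a = 4.1 m/s².
v = v₀ + at → t = (23 − 9.50) / 4.1 = 3.29 s
v² = v₀² + 2aΔx → Δx = (23² − 9.50²)/(2·4.1) = 53.5 m

Phase 2 (decelerating): v₀ = 23.0 m/s, a = -4 m/s².
v² = v₀² + 2aΔx = 23.0² + 2·-4·47 = 153 → v = 12.4 m/s
t = (v − v₀)/a = (12.4 − 23.0)/-4 = 2.66 s
Speed at end of phase 2 = 12.4 m/s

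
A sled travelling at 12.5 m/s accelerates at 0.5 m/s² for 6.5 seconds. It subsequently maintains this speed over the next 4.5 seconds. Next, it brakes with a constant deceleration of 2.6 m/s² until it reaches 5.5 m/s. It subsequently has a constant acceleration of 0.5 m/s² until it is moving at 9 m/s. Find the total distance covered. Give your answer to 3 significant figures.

Phase 1 (accelerating): v₀ = 12.5 m/s, a = 0.5 m/s².
v = v₀ + at = 12.5 + (0.5)(6.5) = 15.8 m/s
Δx = v₀t + ½at² = 12.5·6.5 + 0.5·0.5·6.5² = 91.8 m

Phase 2 (constant speed): v₀ = 15.8 m/s, a = 0 m/s².
v = v₀ + at = 15.8 + (0)(4.5) = 15.8 m/s
Δx = v₀t + ½at² = 15.8·4.5 + 0.5·0·4.5² = 70.9 m

Phase 3 (decelerating): v₀ = 15.8 m/s, a = -2.6 m/s².
v = v₀ + at → t = (5.5 − 15.8) / -2.6 = 3.94 s
v² = v₀² + 2aΔx → Δx = (5.5² − 15.8²)/(2·-2.6) = 41.9 m

Phase 4 (accelerating): v₀ = 5.50 m/s, a = 0.5 m/s².
v = v₀ + at → t = (9 − 5.50) / 0.5 = 7.00 s
v² = v₀² + 2aΔx → Δx = (9² − 5.50²)/(2·0.5) = 50.8 m
Total distance = 91.8 + 70.9 + 41.9 + 50.8 = 255 m

255 m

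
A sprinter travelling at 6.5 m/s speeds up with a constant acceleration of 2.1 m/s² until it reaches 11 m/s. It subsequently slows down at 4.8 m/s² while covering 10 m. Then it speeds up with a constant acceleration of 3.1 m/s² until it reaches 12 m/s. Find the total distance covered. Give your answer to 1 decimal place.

47.9 m

Phase 1 (accelerating): v₀ = 6.50 m/s, a = 2.1 m/s².
v = v₀ + at → t = (11 − 6.50) / 2.1 = 2.14 s
v² = v₀² + 2aΔx → Δx = (11² − 6.50²)/(2·2.1) = 18.8 m

Phase 2 (decelerating): v₀ = 11.0 m/s, a = -4.8 m/s².
v² = v₀² + 2aΔx = 11.0² + 2·-4.8·10 = 25.0 → v = 5.00 m/s
t = (v − v₀)/a = (5.00 − 11.0)/-4.8 = 1.25 s

Phase 3 (accelerating): v₀ = 5.00 m/s, a = 3.1 m/s².
v = v₀ + at → t = (12 − 5.00) / 3.1 = 2.26 s
v² = v₀² + 2aΔx → Δx = (12² − 5.00²)/(2·3.1) = 19.2 m
Total distance = 18.8 + 10.0 + 19.2 = 47.9 m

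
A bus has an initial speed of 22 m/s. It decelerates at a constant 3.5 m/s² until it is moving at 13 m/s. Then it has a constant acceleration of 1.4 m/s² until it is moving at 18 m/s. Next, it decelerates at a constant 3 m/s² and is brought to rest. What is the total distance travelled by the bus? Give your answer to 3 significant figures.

Phase 1 (decelerating): v₀ = 22.0 m/s, a = -3.5 m/s².
v = v₀ + at → t = (13 − 22.0) / -3.5 = 2.57 s
v² = v₀² + 2aΔx → Δx = (13² − 22.0²)/(2·-3.5) = 45.0 m

Phase 2 (accelerating): v₀ = 13.0 m/s, a = 1.4 m/s².
v = v₀ + at → t = (18 − 13.0) / 1.4 = 3.57 s
v² = v₀² + 2aΔx → Δx = (18² − 13.0²)/(2·1.4) = 55.4 m

Phase 3 (decelerating): v₀ = 18.0 m/s, a = -3 m/s².
v = v₀ + at → t = (0 − 18.0) / -3 = 6.00 s
v² = v₀² + 2aΔx → Δx = (0² − 18.0²)/(2·-3) = 54.0 m
Total distance = 45.0 + 55.4 + 54.0 = 154 m

154 m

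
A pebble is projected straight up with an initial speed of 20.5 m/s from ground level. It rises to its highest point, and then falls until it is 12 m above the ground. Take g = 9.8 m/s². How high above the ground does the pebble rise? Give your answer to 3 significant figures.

Phase 1 (rising): v₀ = 20.5 m/s, a = -9.8 m/s².
v = v₀ + at → t = (0 − 20.5) / -9.8 = 2.09 s
v² = v₀² + 2aΔx → Δx = (0² − 20.5²)/(2·-9.8) = 21.4 m
Maximum height = 21.4 m

21.4 m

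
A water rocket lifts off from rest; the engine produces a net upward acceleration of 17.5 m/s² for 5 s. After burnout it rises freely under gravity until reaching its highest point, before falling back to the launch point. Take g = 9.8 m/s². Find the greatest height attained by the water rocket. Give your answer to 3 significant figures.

Phase 1 (powered ascent): v₀ = 0 m/s, a = 17.5 m/s².
v = v₀ + at = 0 + (17.5)(5) = 87.5 m/s
Δx = v₀t + ½at² = 0·5 + 0.5·17.5·5² = 219 m

Phase 2 (coasting upward): v₀ = 87.5 m/s, a = -9.8 m/s².
v = v₀ + at → t = (0 − 87.5) / -9.8 = 8.93 s
v² = v₀² + 2aΔx → Δx = (0² − 87.5²)/(2·-9.8) = 391 m
Maximum height = 219 + 391 = 609 m

609 m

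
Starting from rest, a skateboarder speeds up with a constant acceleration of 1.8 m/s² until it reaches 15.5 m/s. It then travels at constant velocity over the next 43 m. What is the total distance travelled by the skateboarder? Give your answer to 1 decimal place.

109.7 m

Phase 1 (accelerating): v₀ = 0 m/s, a = 1.8 m/s².
v = v₀ + at → t = (15.5 − 0) / 1.8 = 8.61 s
v² = v₀² + 2aΔx → Δx = (15.5² − 0²)/(2·1.8) = 66.7 m

Phase 2 (constant speed): v₀ = 15.5 m/s, a = 0 m/s².
Constant speed: t = d/v = 43/15.5 = 2.77 s
Total distance = 66.7 + 43.0 = 110 m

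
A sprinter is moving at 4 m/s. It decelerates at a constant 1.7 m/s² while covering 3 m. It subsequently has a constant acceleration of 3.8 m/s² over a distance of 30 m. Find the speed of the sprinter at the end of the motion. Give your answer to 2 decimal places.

Phase 1 (decelerating): v₀ = 4.00 m/s, a = -1.7 m/s².
v² = v₀² + 2aΔx = 4.00² + 2·-1.7·3 = 5.80 → v = 2.41 m/s
t = (v − v₀)/a = (2.41 − 4.00)/-1.7 = 0.936 s

Phase 2 (accelerating): v₀ = 2.41 m/s, a = 3.8 m/s².
v² = v₀² + 2aΔx = 2.41² + 2·3.8·30 = 234 → v = 15.3 m/s
t = (v − v₀)/a = (15.3 − 2.41)/3.8 = 3.39 s
Final speed = 15.3 m/s

15.29 m/s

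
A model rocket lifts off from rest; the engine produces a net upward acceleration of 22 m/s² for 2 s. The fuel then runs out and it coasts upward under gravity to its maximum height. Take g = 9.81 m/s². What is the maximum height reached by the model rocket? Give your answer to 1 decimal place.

142.7 m

Phase 1 (powered ascent): v₀ = 0 m/s, a = 22 m/s².
v = v₀ + at = 0 + (22)(2) = 44.0 m/s
Δx = v₀t + ½at² = 0·2 + 0.5·22·2² = 44.0 m

Phase 2 (coasting upward): v₀ = 44.0 m/s, a = -9.81 m/s².
v = v₀ + at → t = (0 − 44.0) / -9.81 = 4.49 s
v² = v₀² + 2aΔx → Δx = (0² − 44.0²)/(2·-9.81) = 98.7 m
Maximum height = 44.0 + 98.7 = 143 m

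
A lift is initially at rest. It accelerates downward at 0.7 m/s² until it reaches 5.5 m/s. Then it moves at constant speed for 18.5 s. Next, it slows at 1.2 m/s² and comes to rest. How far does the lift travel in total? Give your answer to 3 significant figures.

136 m

Phase 1 (accelerating): v₀ = 0 m/s, a = 0.7 m/s².
v = v₀ + at → t = (5.5 − 0) / 0.7 = 7.86 s
v² = v₀² + 2aΔx → Δx = (5.5² − 0²)/(2·0.7) = 21.6 m

Phase 2 (constant speed): v₀ = 5.50 m/s, a = 0 m/s².
v = v₀ + at = 5.50 + (0)(18.5) = 5.50 m/s
Δx = v₀t + ½at² = 5.50·18.5 + 0.5·0·18.5² = 102 m

Phase 3 (decelerating): v₀ = 5.50 m/s, a = -1.2 m/s².
v = v₀ + at → t = (0 − 5.50) / -1.2 = 4.58 s
v² = v₀² + 2aΔx → Δx = (0² − 5.50²)/(2·-1.2) = 12.6 m
Total distance = 21.6 + 102 + 12.6 = 136 m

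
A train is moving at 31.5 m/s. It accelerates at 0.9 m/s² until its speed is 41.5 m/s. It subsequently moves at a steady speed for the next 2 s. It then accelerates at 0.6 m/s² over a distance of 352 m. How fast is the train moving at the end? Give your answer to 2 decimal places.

46.31 m/s

Phase 1 (accelerating): v₀ = 31.5 m/s, a = 0.9 m/s².
v = v₀ + at → t = (41.5 − 31.5) / 0.9 = 11.1 s
v² = v₀² + 2aΔx → Δx = (41.5² − 31.5²)/(2·0.9) = 406 m

Phase 2 (constant speed): v₀ = 41.5 m/s, a = 0 m/s².
v = v₀ + at = 41.5 + (0)(2) = 41.5 m/s
Δx = v₀t + ½at² = 41.5·2 + 0.5·0·2² = 83.0 m

Phase 3 (accelerating): v₀ = 41.5 m/s, a = 0.6 m/s².
v² = v₀² + 2aΔx = 41.5² + 2·0.6·352 = 2140 → v = 46.3 m/s
t = (v − v₀)/a = (46.3 − 41.5)/0.6 = 8.02 s
Final speed = 46.3 m/s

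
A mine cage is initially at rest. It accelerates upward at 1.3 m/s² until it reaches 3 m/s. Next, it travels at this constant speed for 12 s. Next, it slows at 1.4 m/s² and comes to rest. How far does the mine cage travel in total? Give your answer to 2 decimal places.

Phase 1 (accelerating): v₀ = 0 m/s, a = 1.3 m/s².
v = v₀ + at → t = (3 − 0) / 1.3 = 2.31 s
v² = v₀² + 2aΔx → Δx = (3² − 0²)/(2·1.3) = 3.46 m

Phase 2 (constant speed): v₀ = 3.00 m/s, a = 0 m/s².
v = v₀ + at = 3.00 + (0)(12) = 3.00 m/s
Δx = v₀t + ½at² = 3.00·12 + 0.5·0·12² = 36.0 m

Phase 3 (decelerating): v₀ = 3.00 m/s, a = -1.4 m/s².
v = v₀ + at → t = (0 − 3.00) / -1.4 = 2.14 s
v² = v₀² + 2aΔx → Δx = (0² − 3.00²)/(2·-1.4) = 3.21 m
Total distance = 3.46 + 36.0 + 3.21 = 42.7 m

42.68 m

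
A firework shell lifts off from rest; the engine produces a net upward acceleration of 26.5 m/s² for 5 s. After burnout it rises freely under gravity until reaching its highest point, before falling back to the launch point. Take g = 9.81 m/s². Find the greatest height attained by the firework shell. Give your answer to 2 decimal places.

1226.06 m

Phase 1 (powered ascent): v₀ = 0 m/s, a = 26.5 m/s².
v = v₀ + at = 0 + (26.5)(5) = 132 m/s
Δx = v₀t + ½at² = 0·5 + 0.5·26.5·5² = 331 m

Phase 2 (coasting upward): v₀ = 132 m/s, a = -9.81 m/s².
v = v₀ + at → t = (0 − 132) / -9.81 = 13.5 s
v² = v₀² + 2aΔx → Δx = (0² − 132²)/(2·-9.81) = 895 m
Maximum height = 331 + 895 = 1230 m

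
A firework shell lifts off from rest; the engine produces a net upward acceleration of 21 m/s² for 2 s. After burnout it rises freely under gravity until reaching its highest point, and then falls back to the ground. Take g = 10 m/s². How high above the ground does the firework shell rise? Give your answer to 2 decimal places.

130.20 m

Phase 1 (powered ascent): v₀ = 0 m/s, a = 21 m/s².
v = v₀ + at = 0 + (21)(2) = 42.0 m/s
Δx = v₀t + ½at² = 0·2 + 0.5·21·2² = 42.0 m

Phase 2 (coasting upward): v₀ = 42.0 m/s, a = -10 m/s².
v = v₀ + at → t = (0 − 42.0) / -10 = 4.20 s
v² = v₀² + 2aΔx → Δx = (0² − 42.0²)/(2·-10) = 88.2 m
Maximum height = 42.0 + 88.2 = 130 m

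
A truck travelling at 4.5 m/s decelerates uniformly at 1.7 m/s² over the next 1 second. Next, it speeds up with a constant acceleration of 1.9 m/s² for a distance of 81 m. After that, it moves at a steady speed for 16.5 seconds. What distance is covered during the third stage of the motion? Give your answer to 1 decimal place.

293.1 m

Phase 1 (decelerating): v₀ = 4.50 m/s, a = -1.7 m/s².
v = v₀ + at = 4.50 + (-1.7)(1) = 2.80 m/s
Δx = v₀t + ½at² = 4.50·1 + 0.5·-1.7·1² = 3.65 m

Phase 2 (accelerating): v₀ = 2.80 m/s, a = 1.9 m/s².
v² = v₀² + 2aΔx = 2.80² + 2·1.9·81 = 316 → v = 17.8 m/s
t = (v − v₀)/a = (17.8 − 2.80)/1.9 = 7.88 s

Phase 3 (constant speed): v₀ = 17.8 m/s, a = 0 m/s².
v = v₀ + at = 17.8 + (0)(16.5) = 17.8 m/s
Δx = v₀t + ½at² = 17.8·16.5 + 0.5·0·16.5² = 293 m
Distance in phase 3 = 293 m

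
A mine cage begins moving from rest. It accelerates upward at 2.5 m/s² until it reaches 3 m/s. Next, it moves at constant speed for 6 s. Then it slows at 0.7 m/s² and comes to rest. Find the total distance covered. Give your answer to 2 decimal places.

Phase 1 (accelerating): v₀ = 0 m/s, a = 2.5 m/s².
v = v₀ + at → t = (3 − 0) / 2.5 = 1.20 s
v² = v₀² + 2aΔx → Δx = (3² − 0²)/(2·2.5) = 1.80 m

Phase 2 (constant speed): v₀ = 3.00 m/s, a = 0 m/s².
v = v₀ + at = 3.00 + (0)(6) = 3.00 m/s
Δx = v₀t + ½at² = 3.00·6 + 0.5·0·6² = 18.0 m

Phase 3 (decelerating): v₀ = 3.00 m/s, a = -0.7 m/s².
v = v₀ + at → t = (0 − 3.00) / -0.7 = 4.29 s
v² = v₀² + 2aΔx → Δx = (0² − 3.00²)/(2·-0.7) = 6.43 m
Total distance = 1.80 + 18.0 + 6.43 = 26.2 m

26.23 m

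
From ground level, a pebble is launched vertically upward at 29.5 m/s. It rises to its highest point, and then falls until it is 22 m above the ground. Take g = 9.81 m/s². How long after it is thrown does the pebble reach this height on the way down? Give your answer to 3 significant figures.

5.14 s

Phase 1 (rising): v₀ = 29.5 m/s, a = -9.81 m/s².
v = v₀ + at → t = (0 − 29.5) / -9.81 = 3.01 s
v² = v₀² + 2aΔx → Δx = (0² − 29.5²)/(2·-9.81) = 44.4 m

Phase 2 (falling): v₀ = 0 m/s, a = -9.81 m/s².
Falls 22.4 m from rest: t = √(2·22.4/9.81) = 2.13 s; v = g·t = 20.9 m/s.
Total time = 3.01 + 2.13 = 5.14 s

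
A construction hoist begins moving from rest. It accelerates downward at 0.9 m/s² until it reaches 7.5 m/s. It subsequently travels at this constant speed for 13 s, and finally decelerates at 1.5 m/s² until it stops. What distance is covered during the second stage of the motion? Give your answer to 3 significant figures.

97.5 m

Phase 1 (accelerating): v₀ = 0 m/s, a = 0.9 m/s².
v = v₀ + at → t = (7.5 − 0) / 0.9 = 8.33 s
v² = v₀² + 2aΔx → Δx = (7.5² − 0²)/(2·0.9) = 31.2 m

Phase 2 (constant speed): v₀ = 7.50 m/s, a = 0 m/s².
v = v₀ + at = 7.50 + (0)(13) = 7.50 m/s
Δx = v₀t + ½at² = 7.50·13 + 0.5·0·13² = 97.5 m
Distance in phase 2 = 97.5 m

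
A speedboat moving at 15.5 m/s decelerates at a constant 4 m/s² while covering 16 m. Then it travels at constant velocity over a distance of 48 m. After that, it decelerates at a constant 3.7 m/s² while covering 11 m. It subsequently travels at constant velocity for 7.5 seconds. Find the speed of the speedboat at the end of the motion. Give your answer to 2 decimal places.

5.55 m/s

Phase 1 (decelerating): v₀ = 15.5 m/s, a = -4 m/s².
v² = v₀² + 2aΔx = 15.5² + 2·-4·16 = 112 → v = 10.6 m/s
t = (v − v₀)/a = (10.6 − 15.5)/-4 = 1.23 s

Phase 2 (constant speed): v₀ = 10.6 m/s, a = 0 m/s².
Constant speed: t = d/v = 48/10.6 = 4.53 s

Phase 3 (decelerating): v₀ = 10.6 m/s, a = -3.7 m/s².
v² = v₀² + 2aΔx = 10.6² + 2·-3.7·11 = 30.8 → v = 5.55 m/s
t = (v − v₀)/a = (5.55 − 10.6)/-3.7 = 1.36 s

Phase 4 (constant speed): v₀ = 5.55 m/s, a = 0 m/s².
v = v₀ + at = 5.55 + (0)(7.5) = 5.55 m/s
Δx = v₀t + ½at² = 5.55·7.5 + 0.5·0·7.5² = 41.7 m
Final speed = 5.55 m/s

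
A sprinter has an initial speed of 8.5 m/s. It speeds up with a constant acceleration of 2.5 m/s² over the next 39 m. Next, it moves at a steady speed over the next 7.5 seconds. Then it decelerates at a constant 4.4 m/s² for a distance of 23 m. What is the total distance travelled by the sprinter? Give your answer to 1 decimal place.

184.6 m

Phase 1 (accelerating): v₀ = 8.50 m/s, a = 2.5 m/s².
v² = v₀² + 2aΔx = 8.50² + 2·2.5·39 = 267 → v = 16.3 m/s
t = (v − v₀)/a = (16.3 − 8.50)/2.5 = 3.14 s

Phase 2 (constant speed): v₀ = 16.3 m/s, a = 0 m/s².
v = v₀ + at = 16.3 + (0)(7.5) = 16.3 m/s
Δx = v₀t + ½at² = 16.3·7.5 + 0.5·0·7.5² = 123 m

Phase 3 (decelerating): v₀ = 16.3 m/s, a = -4.4 m/s².
v² = v₀² + 2aΔx = 16.3² + 2·-4.4·23 = 64.9 → v = 8.05 m/s
t = (v − v₀)/a = (8.05 − 16.3)/-4.4 = 1.89 s
Total distance = 39.0 + 123 + 23.0 = 185 m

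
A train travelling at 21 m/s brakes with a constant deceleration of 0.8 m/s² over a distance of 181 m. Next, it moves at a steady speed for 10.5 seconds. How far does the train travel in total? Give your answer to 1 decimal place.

310.2 m

Phase 1 (decelerating): v₀ = 21.0 m/s, a = -0.8 m/s².
v² = v₀² + 2aΔx = 21.0² + 2·-0.8·181 = 151 → v = 12.3 m/s
t = (v − v₀)/a = (12.3 − 21.0)/-0.8 = 10.9 s

Phase 2 (constant speed): v₀ = 12.3 m/s, a = 0 m/s².
v = v₀ + at = 12.3 + (0)(10.5) = 12.3 m/s
Δx = v₀t + ½at² = 12.3·10.5 + 0.5·0·10.5² = 129 m
Total distance = 181 + 129 = 310 m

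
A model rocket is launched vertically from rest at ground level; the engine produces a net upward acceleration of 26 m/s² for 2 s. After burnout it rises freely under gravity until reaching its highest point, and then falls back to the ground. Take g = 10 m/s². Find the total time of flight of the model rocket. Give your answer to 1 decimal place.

13.3 s

Phase 1 (powered ascent): v₀ = 0 m/s, a = 26 m/s².
v = v₀ + at = 0 + (26)(2) = 52.0 m/s
Δx = v₀t + ½at² = 0·2 + 0.5·26·2² = 52.0 m

Phase 2 (coasting upward): v₀ = 52.0 m/s, a = -10 m/s².
v = v₀ + at → t = (0 − 52.0) / -10 = 5.20 s
v² = v₀² + 2aΔx → Δx = (0² − 52.0²)/(2·-10) = 135 m

Phase 3 (free fall): v₀ = 0 m/s, a = -10 m/s².
Falls 187 m from rest: t = √(2·187/10) = 6.12 s; v = g·t = 61.2 m/s.
Total time = 2.00 + 5.20 + 6.12 = 13.3 s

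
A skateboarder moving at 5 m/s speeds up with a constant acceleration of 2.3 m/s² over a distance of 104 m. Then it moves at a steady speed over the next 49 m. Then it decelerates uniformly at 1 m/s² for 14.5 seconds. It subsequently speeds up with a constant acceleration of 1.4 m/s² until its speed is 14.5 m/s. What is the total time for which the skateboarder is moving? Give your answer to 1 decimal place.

29.0 s

Phase 1 (accelerating): v₀ = 5.00 m/s, a = 2.3 m/s².
v² = v₀² + 2aΔx = 5.00² + 2·2.3·104 = 503 → v = 22.4 m/s
t = (v − v₀)/a = (22.4 − 5.00)/2.3 = 7.58 s

Phase 2 (constant speed): v₀ = 22.4 m/s, a = 0 m/s².
Constant speed: t = d/v = 49/22.4 = 2.18 s

Phase 3 (decelerating): v₀ = 22.4 m/s, a = -1 m/s².
v = v₀ + at = 22.4 + (-1)(14.5) = 7.94 m/s
Δx = v₀t + ½at² = 22.4·14.5 + 0.5·-1·14.5² = 220 m

Phase 4 (accelerating): v₀ = 7.94 m/s, a = 1.4 m/s².
v = v₀ + at → t = (14.5 − 7.94) / 1.4 = 4.69 s
v² = v₀² + 2aΔx → Δx = (14.5² − 7.94²)/(2·1.4) = 52.6 m
Total time = 7.58 + 2.18 + 14.5 + 4.69 = 29.0 s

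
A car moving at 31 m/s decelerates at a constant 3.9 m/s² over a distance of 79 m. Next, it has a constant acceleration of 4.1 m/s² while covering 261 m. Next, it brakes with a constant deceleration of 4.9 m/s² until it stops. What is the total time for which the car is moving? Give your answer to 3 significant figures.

Phase 1 (decelerating): v₀ = 31.0 m/s, a = -3.9 m/s².
v² = v₀² + 2aΔx = 31.0² + 2·-3.9·79 = 345 → v = 18.6 m/s
t = (v − v₀)/a = (18.6 − 31.0)/-3.9 = 3.19 s

Phase 2 (accelerating): v₀ = 18.6 m/s, a = 4.1 m/s².
v² = v₀² + 2aΔx = 18.6² + 2·4.1·261 = 2480 → v = 49.8 m/s
t = (v − v₀)/a = (49.8 − 18.6)/4.1 = 7.63 s

Phase 3 (decelerating): v₀ = 49.8 m/s, a = -4.9 m/s².
v = v₀ + at → t = (0 − 49.8) / -4.9 = 10.2 s
v² = v₀² + 2aΔx → Δx = (0² − 49.8²)/(2·-4.9) = 254 m
Total time = 3.19 + 7.63 + 10.2 = 21.0 s

21.0 s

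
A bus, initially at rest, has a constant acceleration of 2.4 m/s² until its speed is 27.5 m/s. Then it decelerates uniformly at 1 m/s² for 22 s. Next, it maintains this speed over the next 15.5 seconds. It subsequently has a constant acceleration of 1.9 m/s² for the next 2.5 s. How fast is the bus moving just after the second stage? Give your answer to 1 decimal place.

5.5 m/s

Phase 1 (accelerating): v₀ = 0 m/s, a = 2.4 m/s².
v = v₀ + at → t = (27.5 − 0) / 2.4 = 11.5 s
v² = v₀² + 2aΔx → Δx = (27.5² − 0²)/(2·2.4) = 158 m

Phase 2 (decelerating): v₀ = 27.5 m/s, a = -1 m/s².
v = v₀ + at = 27.5 + (-1)(22) = 5.50 m/s
Δx = v₀t + ½at² = 27.5·22 + 0.5·-1·22² = 363 m
Speed at end of phase 2 = 5.50 m/s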